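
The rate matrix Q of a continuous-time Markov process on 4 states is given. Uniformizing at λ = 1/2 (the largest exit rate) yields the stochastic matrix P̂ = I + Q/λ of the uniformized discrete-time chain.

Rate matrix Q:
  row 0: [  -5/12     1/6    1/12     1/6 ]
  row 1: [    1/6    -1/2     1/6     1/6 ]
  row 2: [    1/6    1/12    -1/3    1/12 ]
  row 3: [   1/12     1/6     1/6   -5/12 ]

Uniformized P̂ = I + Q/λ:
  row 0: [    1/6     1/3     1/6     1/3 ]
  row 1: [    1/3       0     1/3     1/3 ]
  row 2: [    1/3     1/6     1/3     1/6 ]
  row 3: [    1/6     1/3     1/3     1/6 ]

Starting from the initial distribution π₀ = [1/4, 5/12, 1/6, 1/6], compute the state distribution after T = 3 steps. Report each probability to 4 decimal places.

t=0: π = [0.2500, 0.4167, 0.1667, 0.1667]
t=1: π = [0.2639, 0.1667, 0.2917, 0.2778]
t=2: π = [0.2431, 0.2292, 0.2894, 0.2384]
t=3: π = [0.2531, 0.2087, 0.2928, 0.2454]

π = [0.2531, 0.2087, 0.2928, 0.2454]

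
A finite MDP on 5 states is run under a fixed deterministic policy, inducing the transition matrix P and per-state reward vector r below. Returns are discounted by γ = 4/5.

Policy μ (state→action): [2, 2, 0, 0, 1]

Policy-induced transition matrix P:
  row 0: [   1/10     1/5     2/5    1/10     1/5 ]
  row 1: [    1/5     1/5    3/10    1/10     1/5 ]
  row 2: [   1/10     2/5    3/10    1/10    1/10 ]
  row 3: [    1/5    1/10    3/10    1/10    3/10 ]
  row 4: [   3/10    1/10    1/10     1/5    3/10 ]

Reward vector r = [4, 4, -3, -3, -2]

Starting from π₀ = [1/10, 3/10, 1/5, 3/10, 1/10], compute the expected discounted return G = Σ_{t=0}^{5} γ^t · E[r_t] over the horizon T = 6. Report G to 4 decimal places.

t=0: π = [0.1000, 0.3000, 0.2000, 0.3000, 0.1000], E[r] = -0.1000, γ^t·E[r] = -0.100000, running G = -0.100000
t=1: π = [0.1800, 0.2000, 0.2900, 0.1100, 0.2200], E[r] = -0.1200, γ^t·E[r] = -0.096000, running G = -0.196000
t=2: π = [0.1750, 0.2250, 0.2740, 0.1220, 0.2040], E[r] = 0.0040, γ^t·E[r] = 0.002560, running G = -0.193440
t=3: π = [0.1755, 0.2222, 0.2767, 0.1204, 0.2052], E[r] = -0.0109, γ^t·E[r] = -0.005581, running G = -0.199021
t=4: π = [0.1753, 0.2228, 0.2765, 0.1205, 0.2049], E[r] = -0.0086, γ^t·E[r] = -0.003502, running G = -0.202523
t=5: π = [0.1753, 0.2228, 0.2766, 0.1205, 0.2049], E[r] = -0.0086, γ^t·E[r] = -0.002827, running G = -0.205350

G = -0.2053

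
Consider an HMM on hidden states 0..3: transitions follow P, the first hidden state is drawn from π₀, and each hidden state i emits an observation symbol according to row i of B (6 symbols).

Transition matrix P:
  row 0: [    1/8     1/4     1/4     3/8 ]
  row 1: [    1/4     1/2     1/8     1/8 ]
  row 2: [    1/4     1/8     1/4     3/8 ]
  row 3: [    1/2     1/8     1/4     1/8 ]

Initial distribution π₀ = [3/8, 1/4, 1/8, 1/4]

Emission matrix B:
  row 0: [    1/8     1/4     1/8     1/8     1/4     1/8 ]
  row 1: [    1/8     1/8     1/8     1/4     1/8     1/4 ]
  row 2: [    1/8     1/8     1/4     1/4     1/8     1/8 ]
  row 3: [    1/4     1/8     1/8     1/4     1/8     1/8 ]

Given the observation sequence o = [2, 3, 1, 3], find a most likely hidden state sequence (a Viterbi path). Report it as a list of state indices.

path = [0, 3, 0, 3]

t=0: δ = [4.688e-02, 3.125e-02, 3.125e-02, 3.125e-02]  (obs o_0=2)
t=1: δ = [1.953e-03, 3.906e-03, 2.930e-03, 4.395e-03]  ψ = [3, 1, 0, 0]  (obs o_1=3)
t=2: δ = [5.493e-04, 2.441e-04, 1.373e-04, 1.373e-04]  ψ = [3, 1, 3, 2]  (obs o_2=1)
t=3: δ = [8.583e-06, 3.433e-05, 3.433e-05, 5.150e-05]  ψ = [0, 0, 0, 0]  (obs o_3=3)
backtrack: best end state = 3; path = [0, 3, 0, 3]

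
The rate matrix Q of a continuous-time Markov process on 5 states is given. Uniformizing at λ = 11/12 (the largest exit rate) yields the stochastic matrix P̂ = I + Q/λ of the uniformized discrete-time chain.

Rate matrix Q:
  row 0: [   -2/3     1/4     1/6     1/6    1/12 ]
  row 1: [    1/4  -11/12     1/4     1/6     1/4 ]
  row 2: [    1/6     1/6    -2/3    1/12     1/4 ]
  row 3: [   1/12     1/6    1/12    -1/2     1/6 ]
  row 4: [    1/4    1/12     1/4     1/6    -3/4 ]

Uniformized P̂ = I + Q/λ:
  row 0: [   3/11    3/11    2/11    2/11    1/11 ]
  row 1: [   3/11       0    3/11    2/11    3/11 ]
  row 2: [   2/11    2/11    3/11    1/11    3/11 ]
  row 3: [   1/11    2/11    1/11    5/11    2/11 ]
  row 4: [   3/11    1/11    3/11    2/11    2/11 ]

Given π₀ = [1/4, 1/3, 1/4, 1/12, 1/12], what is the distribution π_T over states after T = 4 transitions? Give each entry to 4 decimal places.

π = [0.2133, 0.1553, 0.2133, 0.2221, 0.1959]

t=0: π = [0.2500, 0.3333, 0.2500, 0.0833, 0.0833]
t=1: π = [0.2348, 0.1364, 0.2348, 0.1818, 0.2121]
t=2: π = [0.2183, 0.1591, 0.2183, 0.2101, 0.1942]
t=3: π = [0.2147, 0.1551, 0.2147, 0.2193, 0.1963]
t=4: π = [0.2133, 0.1553, 0.2133, 0.2221, 0.1959]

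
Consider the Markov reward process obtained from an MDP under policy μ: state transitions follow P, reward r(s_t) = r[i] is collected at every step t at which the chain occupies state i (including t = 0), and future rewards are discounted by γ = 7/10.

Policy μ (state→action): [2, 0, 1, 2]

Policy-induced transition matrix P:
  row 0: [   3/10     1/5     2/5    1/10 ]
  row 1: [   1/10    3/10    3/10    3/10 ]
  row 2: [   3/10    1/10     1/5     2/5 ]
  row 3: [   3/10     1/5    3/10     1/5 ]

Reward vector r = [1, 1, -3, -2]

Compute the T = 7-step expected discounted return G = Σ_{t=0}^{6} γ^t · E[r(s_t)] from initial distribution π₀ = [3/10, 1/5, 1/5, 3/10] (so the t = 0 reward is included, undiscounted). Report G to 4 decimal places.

G = -2.6340

t=0: π = [0.3000, 0.2000, 0.2000, 0.3000], E[r] = -0.7000, γ^t·E[r] = -0.700000, running G = -0.700000
t=1: π = [0.2600, 0.2000, 0.3100, 0.2300], E[r] = -0.9300, γ^t·E[r] = -0.651000, running G = -1.351000
t=2: π = [0.2600, 0.1890, 0.2950, 0.2560], E[r] = -0.9480, γ^t·E[r] = -0.464520, running G = -1.815520
t=3: π = [0.2622, 0.1894, 0.2965, 0.2519], E[r] = -0.9417, γ^t·E[r] = -0.323003, running G = -2.138523
t=4: π = [0.2621, 0.1893, 0.2966, 0.2520], E[r] = -0.9423, γ^t·E[r] = -0.226256, running G = -2.364779
t=5: π = [0.2621, 0.1893, 0.2966, 0.2520], E[r] = -0.9423, γ^t·E[r] = -0.158375, running G = -2.523153
t=6: π = [0.2621, 0.1893, 0.2966, 0.2520], E[r] = -0.9423, γ^t·E[r] = -0.110861, running G = -2.634015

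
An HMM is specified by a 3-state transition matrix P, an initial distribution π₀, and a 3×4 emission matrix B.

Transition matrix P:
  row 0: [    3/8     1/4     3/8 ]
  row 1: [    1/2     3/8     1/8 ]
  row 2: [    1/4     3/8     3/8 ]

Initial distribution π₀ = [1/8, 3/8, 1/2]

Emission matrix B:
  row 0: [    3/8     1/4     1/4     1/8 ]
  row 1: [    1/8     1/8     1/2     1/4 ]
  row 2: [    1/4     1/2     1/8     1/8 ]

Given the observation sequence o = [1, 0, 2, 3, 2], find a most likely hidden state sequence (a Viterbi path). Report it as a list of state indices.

t=0: δ = [3.125e-02, 4.688e-02, 2.500e-01]  (obs o_0=1)
t=1: δ = [2.344e-02, 1.172e-02, 2.344e-02]  ψ = [2, 2, 2]  (obs o_1=0)
t=2: δ = [2.197e-03, 4.395e-03, 1.099e-03]  ψ = [0, 2, 0]  (obs o_2=2)
t=3: δ = [2.747e-04, 4.120e-04, 1.030e-04]  ψ = [1, 1, 0]  (obs o_3=3)
t=4: δ = [5.150e-05, 7.725e-05, 1.287e-05]  ψ = [1, 1, 0]  (obs o_4=2)
backtrack: best end state = 1; path = [2, 2, 1, 1, 1]

path = [2, 2, 1, 1, 1]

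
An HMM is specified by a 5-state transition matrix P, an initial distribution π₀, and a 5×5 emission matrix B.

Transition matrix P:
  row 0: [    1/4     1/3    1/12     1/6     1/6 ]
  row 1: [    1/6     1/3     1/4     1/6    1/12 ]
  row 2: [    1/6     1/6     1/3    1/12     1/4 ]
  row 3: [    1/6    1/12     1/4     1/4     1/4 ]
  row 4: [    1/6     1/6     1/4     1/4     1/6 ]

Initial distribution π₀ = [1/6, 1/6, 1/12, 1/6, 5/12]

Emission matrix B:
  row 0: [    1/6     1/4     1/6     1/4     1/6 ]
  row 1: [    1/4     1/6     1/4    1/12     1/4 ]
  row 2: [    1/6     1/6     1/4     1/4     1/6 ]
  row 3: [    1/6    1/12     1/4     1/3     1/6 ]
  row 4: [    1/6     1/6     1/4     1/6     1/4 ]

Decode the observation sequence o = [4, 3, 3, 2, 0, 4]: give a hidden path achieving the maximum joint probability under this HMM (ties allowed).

t=0: δ = [2.778e-02, 4.167e-02, 1.389e-02, 2.778e-02, 1.042e-01]  (obs o_0=4)
t=1: δ = [4.340e-03, 1.447e-03, 6.510e-03, 8.681e-03, 2.894e-03]  ψ = [4, 4, 4, 4, 4]  (obs o_1=3)
t=2: δ = [3.617e-04, 1.206e-04, 5.425e-04, 7.234e-04, 3.617e-04]  ψ = [3, 0, 2, 3, 3]  (obs o_2=3)
t=3: δ = [2.009e-05, 3.014e-05, 4.521e-05, 4.521e-05, 4.521e-05]  ψ = [3, 0, 2, 3, 3]  (obs o_3=2)
t=4: δ = [1.256e-06, 2.512e-06, 2.512e-06, 1.884e-06, 1.884e-06]  ψ = [2, 1, 2, 3, 2]  (obs o_4=0)
t=5: δ = [6.977e-08, 2.093e-07, 1.395e-07, 7.849e-08, 1.570e-07]  ψ = [1, 1, 2, 3, 2]  (obs o_5=4)
backtrack: best end state = 1; path = [4, 3, 0, 1, 1, 1]

path = [4, 3, 0, 1, 1, 1]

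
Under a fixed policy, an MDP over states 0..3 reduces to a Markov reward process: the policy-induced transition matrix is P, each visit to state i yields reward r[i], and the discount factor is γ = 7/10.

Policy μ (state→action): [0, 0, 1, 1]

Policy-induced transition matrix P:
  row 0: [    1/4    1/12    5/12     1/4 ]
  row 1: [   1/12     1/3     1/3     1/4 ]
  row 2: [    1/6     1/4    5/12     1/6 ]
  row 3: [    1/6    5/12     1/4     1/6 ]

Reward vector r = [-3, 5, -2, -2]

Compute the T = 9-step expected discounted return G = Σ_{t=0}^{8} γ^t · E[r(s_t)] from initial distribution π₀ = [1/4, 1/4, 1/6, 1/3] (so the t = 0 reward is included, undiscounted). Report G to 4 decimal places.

t=0: π = [0.2500, 0.2500, 0.1667, 0.3333], E[r] = -0.5000, γ^t·E[r] = -0.500000, running G = -0.500000
t=1: π = [0.1667, 0.2847, 0.3403, 0.2083], E[r] = -0.1736, γ^t·E[r] = -0.121528, running G = -0.621528
t=2: π = [0.1568, 0.2807, 0.3582, 0.2043], E[r] = -0.1921, γ^t·E[r] = -0.094144, running G = -0.715671
t=3: π = [0.1563, 0.2813, 0.3592, 0.2031], E[r] = -0.1873, γ^t·E[r] = -0.064230, running G = -0.779901
t=4: π = [0.1563, 0.2812, 0.3594, 0.2031], E[r] = -0.1876, γ^t·E[r] = -0.045040, running G = -0.824941
t=5: π = [0.1563, 0.2813, 0.3594, 0.2031], E[r] = -0.1875, γ^t·E[r] = -0.031513, running G = -0.856454
t=6: π = [0.1563, 0.2812, 0.3594, 0.2031], E[r] = -0.1875, γ^t·E[r] = -0.022059, running G = -0.878513
t=7: π = [0.1563, 0.2812, 0.3594, 0.2031], E[r] = -0.1875, γ^t·E[r] = -0.015441, running G = -0.893955
t=8: π = [0.1563, 0.2812, 0.3594, 0.2031], E[r] = -0.1875, γ^t·E[r] = -0.010809, running G = -0.904764

G = -0.9048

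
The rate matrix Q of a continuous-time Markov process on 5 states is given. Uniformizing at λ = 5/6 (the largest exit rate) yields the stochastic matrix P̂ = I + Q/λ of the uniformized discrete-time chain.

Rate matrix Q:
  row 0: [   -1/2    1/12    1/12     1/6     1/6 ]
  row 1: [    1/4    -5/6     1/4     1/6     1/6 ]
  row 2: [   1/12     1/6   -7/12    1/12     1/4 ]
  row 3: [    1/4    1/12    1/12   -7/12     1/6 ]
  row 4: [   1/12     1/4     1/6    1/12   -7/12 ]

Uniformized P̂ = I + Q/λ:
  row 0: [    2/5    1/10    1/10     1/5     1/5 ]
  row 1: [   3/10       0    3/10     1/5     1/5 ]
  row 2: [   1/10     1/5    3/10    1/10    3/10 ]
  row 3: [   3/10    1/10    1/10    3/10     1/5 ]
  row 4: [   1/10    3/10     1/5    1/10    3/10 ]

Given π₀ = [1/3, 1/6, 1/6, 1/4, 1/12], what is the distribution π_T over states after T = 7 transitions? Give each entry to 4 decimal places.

π = [0.2362, 0.1528, 0.1936, 0.1736, 0.2437]

t=0: π = [0.3333, 0.1667, 0.1667, 0.2500, 0.0833]
t=1: π = [0.2833, 0.1167, 0.1750, 0.2000, 0.2250]
t=2: π = [0.2483, 0.1508, 0.1808, 0.1800, 0.2400]
t=3: π = [0.2407, 0.1510, 0.1903, 0.1759, 0.2421]
t=4: π = [0.2376, 0.1524, 0.1925, 0.1744, 0.2432]
t=5: π = [0.2366, 0.1527, 0.1933, 0.1739, 0.2436]
t=6: π = [0.2363, 0.1528, 0.1935, 0.1737, 0.2437]
t=7: π = [0.2362, 0.1528, 0.1936, 0.1736, 0.2437]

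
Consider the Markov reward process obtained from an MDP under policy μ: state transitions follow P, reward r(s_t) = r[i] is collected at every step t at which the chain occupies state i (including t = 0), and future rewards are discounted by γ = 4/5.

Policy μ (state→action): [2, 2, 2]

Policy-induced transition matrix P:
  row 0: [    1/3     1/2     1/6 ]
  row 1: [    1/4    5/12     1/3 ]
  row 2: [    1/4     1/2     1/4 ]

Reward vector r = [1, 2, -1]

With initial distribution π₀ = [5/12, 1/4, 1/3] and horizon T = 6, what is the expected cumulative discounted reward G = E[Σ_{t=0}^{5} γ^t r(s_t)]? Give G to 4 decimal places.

t=0: π = [0.4167, 0.2500, 0.3333], E[r] = 0.5833, γ^t·E[r] = 0.583333, running G = 0.583333
t=1: π = [0.2847, 0.4792, 0.2361], E[r] = 1.0069, γ^t·E[r] = 0.805556, running G = 1.388889
t=2: π = [0.2737, 0.4601, 0.2662], E[r] = 0.9277, γ^t·E[r] = 0.593704, running G = 1.982593
t=3: π = [0.2728, 0.4617, 0.2655], E[r] = 0.9306, γ^t·E[r] = 0.476469, running G = 2.459062
t=4: π = [0.2727, 0.4615, 0.2657], E[r] = 0.9301, γ^t·E[r] = 0.380950, running G = 2.840012
t=5: π = [0.2727, 0.4615, 0.2657], E[r] = 0.9301, γ^t·E[r] = 0.304767, running G = 3.144778

G = 3.1448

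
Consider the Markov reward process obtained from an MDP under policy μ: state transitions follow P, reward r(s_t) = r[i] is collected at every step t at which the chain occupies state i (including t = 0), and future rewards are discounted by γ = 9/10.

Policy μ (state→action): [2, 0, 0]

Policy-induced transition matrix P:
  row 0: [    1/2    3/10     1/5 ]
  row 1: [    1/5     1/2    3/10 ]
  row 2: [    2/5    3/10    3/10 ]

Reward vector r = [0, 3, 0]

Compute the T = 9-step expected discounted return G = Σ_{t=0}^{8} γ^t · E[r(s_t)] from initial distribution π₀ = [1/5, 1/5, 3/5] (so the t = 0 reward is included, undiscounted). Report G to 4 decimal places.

t=0: π = [0.2000, 0.2000, 0.6000], E[r] = 0.6000, γ^t·E[r] = 0.600000, running G = 0.600000
t=1: π = [0.3800, 0.3400, 0.2800], E[r] = 1.0200, γ^t·E[r] = 0.918000, running G = 1.518000
t=2: π = [0.3700, 0.3680, 0.2620], E[r] = 1.1040, γ^t·E[r] = 0.894240, running G = 2.412240
t=3: π = [0.3634, 0.3736, 0.2630], E[r] = 1.1208, γ^t·E[r] = 0.817063, running G = 3.229303
t=4: π = [0.3616, 0.3747, 0.2637], E[r] = 1.1242, γ^t·E[r] = 0.737561, running G = 3.966865
t=5: π = [0.3612, 0.3749, 0.2638], E[r] = 1.1248, γ^t·E[r] = 0.664202, running G = 4.631067
t=6: π = [0.3611, 0.3750, 0.2639], E[r] = 1.1250, γ^t·E[r] = 0.597853, running G = 5.228920
t=7: π = [0.3611, 0.3750, 0.2639], E[r] = 1.1250, γ^t·E[r] = 0.538081, running G = 5.767001
t=8: π = [0.3611, 0.3750, 0.2639], E[r] = 1.1250, γ^t·E[r] = 0.484275, running G = 6.251276

G = 6.2513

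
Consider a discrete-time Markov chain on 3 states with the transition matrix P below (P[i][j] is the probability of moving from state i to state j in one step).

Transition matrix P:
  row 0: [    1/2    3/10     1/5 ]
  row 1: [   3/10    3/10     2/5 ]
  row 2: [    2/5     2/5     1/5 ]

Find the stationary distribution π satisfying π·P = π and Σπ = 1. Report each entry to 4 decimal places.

π = [0.4082, 0.3265, 0.2653]

Balance equations π_j = Σ_i π_i·P[i][j]:
  π_0 = 1/2·π_0 + 3/10·π_1 + 2/5·π_2
  π_1 = 3/10·π_0 + 3/10·π_1 + 2/5·π_2
  normalize: π_0 + π_1 + π_2 = 1
Solving the linear system gives exactly π = [20/49, 16/49, 13/49].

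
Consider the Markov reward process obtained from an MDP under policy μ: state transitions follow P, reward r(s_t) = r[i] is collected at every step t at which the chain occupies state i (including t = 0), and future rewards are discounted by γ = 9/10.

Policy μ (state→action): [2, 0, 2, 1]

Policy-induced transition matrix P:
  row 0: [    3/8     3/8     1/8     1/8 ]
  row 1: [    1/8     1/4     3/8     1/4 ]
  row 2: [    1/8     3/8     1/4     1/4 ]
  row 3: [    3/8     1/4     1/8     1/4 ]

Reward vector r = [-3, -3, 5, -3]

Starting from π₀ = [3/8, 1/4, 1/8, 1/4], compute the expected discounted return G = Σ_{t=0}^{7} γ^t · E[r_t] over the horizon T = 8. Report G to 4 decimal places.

G = -7.6219

t=0: π = [0.3750, 0.2500, 0.1250, 0.2500], E[r] = -2.0000, γ^t·E[r] = -2.000000, running G = -2.000000
t=1: π = [0.2813, 0.3125, 0.2031, 0.2031], E[r] = -1.3750, γ^t·E[r] = -1.237500, running G = -3.237500
t=2: π = [0.2461, 0.3105, 0.2285, 0.2148], E[r] = -1.1719, γ^t·E[r] = -0.949219, running G = -4.186719
t=3: π = [0.2402, 0.3093, 0.2312, 0.2192], E[r] = -1.1504, γ^t·E[r] = -0.838635, running G = -5.025354
t=4: π = [0.2399, 0.3089, 0.2312, 0.2200], E[r] = -1.1501, γ^t·E[r] = -0.754611, running G = -5.779965
t=5: π = [0.2400, 0.3089, 0.2311, 0.2200], E[r] = -1.1509, γ^t·E[r] = -0.679601, running G = -6.459565
t=6: π = [0.2400, 0.3089, 0.2311, 0.2200], E[r] = -1.1511, γ^t·E[r] = -0.611736, running G = -7.071301
t=7: π = [0.2400, 0.3089, 0.2311, 0.2200], E[r] = -1.1511, γ^t·E[r] = -0.550573, running G = -7.621874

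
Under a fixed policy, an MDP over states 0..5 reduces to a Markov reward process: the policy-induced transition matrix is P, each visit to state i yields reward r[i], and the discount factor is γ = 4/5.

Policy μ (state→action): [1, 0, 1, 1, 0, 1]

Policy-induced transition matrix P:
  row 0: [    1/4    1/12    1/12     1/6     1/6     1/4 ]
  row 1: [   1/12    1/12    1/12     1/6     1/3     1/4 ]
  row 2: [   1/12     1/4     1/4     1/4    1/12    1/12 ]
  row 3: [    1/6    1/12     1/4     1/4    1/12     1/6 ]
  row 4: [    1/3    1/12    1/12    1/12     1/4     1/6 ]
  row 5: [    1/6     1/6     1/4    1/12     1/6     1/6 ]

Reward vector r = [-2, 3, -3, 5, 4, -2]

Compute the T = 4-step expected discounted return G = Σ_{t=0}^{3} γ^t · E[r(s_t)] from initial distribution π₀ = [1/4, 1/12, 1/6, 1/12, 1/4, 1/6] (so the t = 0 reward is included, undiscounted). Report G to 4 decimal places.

G = 1.5874

t=0: π = [0.2500, 0.0833, 0.1667, 0.0833, 0.2500, 0.1667], E[r] = 0.3333, γ^t·E[r] = 0.333333, running G = 0.333333
t=1: π = [0.2083, 0.1250, 0.1528, 0.1528, 0.1806, 0.1806], E[r] = 0.6250, γ^t·E[r] = 0.500000, running G = 0.833333
t=2: π = [0.1910, 0.1238, 0.1644, 0.1620, 0.1771, 0.1817], E[r] = 0.6516, γ^t·E[r] = 0.417037, running G = 1.250370
t=3: π = [0.1881, 0.1259, 0.1680, 0.1640, 0.1749, 0.1792], E[r] = 0.6583, γ^t·E[r] = 0.337037, running G = 1.587407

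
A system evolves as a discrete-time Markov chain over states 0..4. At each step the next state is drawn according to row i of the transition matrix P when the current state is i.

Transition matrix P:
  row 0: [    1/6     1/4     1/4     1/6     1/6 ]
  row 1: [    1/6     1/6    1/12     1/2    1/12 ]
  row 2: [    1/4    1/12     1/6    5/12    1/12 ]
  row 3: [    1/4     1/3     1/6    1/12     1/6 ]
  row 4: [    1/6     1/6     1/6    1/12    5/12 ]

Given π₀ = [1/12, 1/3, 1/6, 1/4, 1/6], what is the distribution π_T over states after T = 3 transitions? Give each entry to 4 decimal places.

π = [0.1999, 0.2084, 0.1653, 0.2469, 0.1794]

t=0: π = [0.0833, 0.3333, 0.1667, 0.2500, 0.1667]
t=1: π = [0.2014, 0.2014, 0.1458, 0.2847, 0.1667]
t=2: π = [0.2025, 0.2188, 0.1667, 0.2326, 0.1794]
t=3: π = [0.1999, 0.2084, 0.1653, 0.2469, 0.1794]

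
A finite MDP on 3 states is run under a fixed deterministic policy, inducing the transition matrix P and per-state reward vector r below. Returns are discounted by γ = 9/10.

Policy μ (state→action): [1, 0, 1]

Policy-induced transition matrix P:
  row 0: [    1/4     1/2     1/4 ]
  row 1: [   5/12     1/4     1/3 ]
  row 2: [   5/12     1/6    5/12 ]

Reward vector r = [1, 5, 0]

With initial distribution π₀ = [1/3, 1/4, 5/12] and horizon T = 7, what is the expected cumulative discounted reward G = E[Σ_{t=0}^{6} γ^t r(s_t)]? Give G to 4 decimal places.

t=0: π = [0.3333, 0.2500, 0.4167], E[r] = 1.5833, γ^t·E[r] = 1.583333, running G = 1.583333
t=1: π = [0.3611, 0.2986, 0.3403], E[r] = 1.8542, γ^t·E[r] = 1.668750, running G = 3.252083
t=2: π = [0.3565, 0.3119, 0.3316], E[r] = 1.9161, γ^t·E[r] = 1.552031, running G = 4.804115
t=3: π = [0.3573, 0.3115, 0.3313], E[r] = 1.9147, γ^t·E[r] = 1.395809, running G = 6.199923
t=4: π = [0.3571, 0.3117, 0.3312], E[r] = 1.9157, γ^t·E[r] = 1.256868, running G = 7.456792
t=5: π = [0.3571, 0.3117, 0.3312], E[r] = 1.9156, γ^t·E[r] = 1.131122, running G = 8.587914
t=6: π = [0.3571, 0.3117, 0.3312], E[r] = 1.9156, γ^t·E[r] = 1.018022, running G = 9.605935

G = 9.6059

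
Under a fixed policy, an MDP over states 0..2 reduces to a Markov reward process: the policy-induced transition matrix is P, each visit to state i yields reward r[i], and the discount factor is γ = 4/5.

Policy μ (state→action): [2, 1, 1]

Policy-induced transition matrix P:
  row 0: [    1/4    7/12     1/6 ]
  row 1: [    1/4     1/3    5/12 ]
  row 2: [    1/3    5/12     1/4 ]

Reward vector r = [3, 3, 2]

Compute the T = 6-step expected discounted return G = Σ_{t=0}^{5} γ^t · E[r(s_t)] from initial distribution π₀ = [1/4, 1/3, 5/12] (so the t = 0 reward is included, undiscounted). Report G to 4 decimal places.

t=0: π = [0.2500, 0.3333, 0.4167], E[r] = 2.5833, γ^t·E[r] = 2.583333, running G = 2.583333
t=1: π = [0.2847, 0.4306, 0.2847], E[r] = 2.7153, γ^t·E[r] = 2.172222, running G = 4.755556
t=2: π = [0.2737, 0.4282, 0.2980], E[r] = 2.7020, γ^t·E[r] = 1.729259, running G = 6.484815
t=3: π = [0.2748, 0.4266, 0.2986], E[r] = 2.7014, γ^t·E[r] = 1.383136, running G = 7.867951
t=4: π = [0.2749, 0.4269, 0.2982], E[r] = 2.7018, γ^t·E[r] = 1.106658, running G = 8.974609
t=5: π = [0.2748, 0.4269, 0.2982], E[r] = 2.7018, γ^t·E[r] = 0.885310, running G = 9.859919

G = 9.8599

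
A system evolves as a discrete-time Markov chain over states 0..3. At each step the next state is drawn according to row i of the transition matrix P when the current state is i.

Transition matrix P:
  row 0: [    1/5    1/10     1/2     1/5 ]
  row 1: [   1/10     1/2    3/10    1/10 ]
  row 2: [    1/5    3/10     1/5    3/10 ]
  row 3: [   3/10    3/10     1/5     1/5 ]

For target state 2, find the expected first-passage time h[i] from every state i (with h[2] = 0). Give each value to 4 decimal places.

First-step conditioning: h[2] = 0; for i ≠ 2, h[i] = 1 + Σ_k P[i][k]·h[k].
  h[0] = 1 + 1/5·h[0] + 1/10·h[1] + 1/5·h[3]
  h[1] = 1 + 1/10·h[0] + 1/2·h[1] + 1/10·h[3]
  h[3] = 1 + 3/10·h[0] + 3/10·h[1] + 1/5·h[3]
Solving the 3×3 linear system over states ≠ 2 gives exactly h = [620/249, 790/249, 0, 280/83] (h[2] = 0 is the target).

h = [2.4900, 3.1727, 0.0000, 3.3735]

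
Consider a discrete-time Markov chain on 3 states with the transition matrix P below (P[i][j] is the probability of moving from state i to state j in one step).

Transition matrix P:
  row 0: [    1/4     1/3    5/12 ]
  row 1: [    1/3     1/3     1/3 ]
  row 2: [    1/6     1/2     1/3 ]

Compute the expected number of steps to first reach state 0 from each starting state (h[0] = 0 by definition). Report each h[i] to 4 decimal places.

First-step conditioning: h[0] = 0; for i ≠ 0, h[i] = 1 + Σ_k P[i][k]·h[k].
  h[1] = 1 + 1/3·h[1] + 1/3·h[2]
  h[2] = 1 + 1/2·h[1] + 1/3·h[2]
Solving the 2×2 linear system over states ≠ 0 gives exactly h = [0, 18/5, 21/5] (h[0] = 0 is the target).

h = [0.0000, 3.6000, 4.2000]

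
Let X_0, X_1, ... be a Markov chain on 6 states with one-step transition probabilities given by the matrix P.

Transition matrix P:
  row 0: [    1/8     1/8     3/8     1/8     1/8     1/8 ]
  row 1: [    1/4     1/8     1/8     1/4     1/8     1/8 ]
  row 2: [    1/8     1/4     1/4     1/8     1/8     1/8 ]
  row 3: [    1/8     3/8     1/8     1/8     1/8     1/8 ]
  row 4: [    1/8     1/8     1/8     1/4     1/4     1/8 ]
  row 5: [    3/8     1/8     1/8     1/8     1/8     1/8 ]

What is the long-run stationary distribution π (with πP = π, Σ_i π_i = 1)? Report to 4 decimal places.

π = [0.1801, 0.1910, 0.1943, 0.1667, 0.1429, 0.1250]

Balance equations π_j = Σ_i π_i·P[i][j]:
  π_0 = 1/8·π_0 + 1/4·π_1 + 1/8·π_2 + 1/8·π_3 + 1/8·π_4 + 3/8·π_5
  π_1 = 1/8·π_0 + 1/8·π_1 + 1/4·π_2 + 3/8·π_3 + 1/8·π_4 + 1/8·π_5
  π_2 = 3/8·π_0 + 1/8·π_1 + 1/4·π_2 + 1/8·π_3 + 1/8·π_4 + 1/8·π_5
  π_3 = 1/8·π_0 + 1/4·π_1 + 1/8·π_2 + 1/8·π_3 + 1/4·π_4 + 1/8·π_5
  π_4 = 1/8·π_0 + 1/8·π_1 + 1/8·π_2 + 1/8·π_3 + 1/4·π_4 + 1/8·π_5
  normalize: π_0 + π_1 + π_2 + π_3 + π_4 + π_5 = 1
Solving the linear system gives exactly π = [415/2304, 55/288, 1567/8064, 2689/16128, 1/7, 1/8].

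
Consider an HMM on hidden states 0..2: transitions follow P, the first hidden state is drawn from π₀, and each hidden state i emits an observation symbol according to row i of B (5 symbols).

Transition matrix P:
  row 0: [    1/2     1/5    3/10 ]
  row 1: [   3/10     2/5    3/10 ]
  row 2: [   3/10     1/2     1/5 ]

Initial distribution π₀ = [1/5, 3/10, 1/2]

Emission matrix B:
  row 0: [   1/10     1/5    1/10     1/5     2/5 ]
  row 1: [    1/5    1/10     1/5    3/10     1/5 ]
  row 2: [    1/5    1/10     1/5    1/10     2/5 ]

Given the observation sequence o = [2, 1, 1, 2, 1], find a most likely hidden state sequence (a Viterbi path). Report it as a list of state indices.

t=0: δ = [2.000e-02, 6.000e-02, 1.000e-01]  (obs o_0=2)
t=1: δ = [6.000e-03, 5.000e-03, 2.000e-03]  ψ = [2, 2, 2]  (obs o_1=1)
t=2: δ = [6.000e-04, 2.000e-04, 1.800e-04]  ψ = [0, 1, 0]  (obs o_2=1)
t=3: δ = [3.000e-05, 2.400e-05, 3.600e-05]  ψ = [0, 0, 0]  (obs o_3=2)
t=4: δ = [3.000e-06, 1.800e-06, 9.000e-07]  ψ = [0, 2, 0]  (obs o_4=1)
backtrack: best end state = 0; path = [2, 0, 0, 0, 0]

path = [2, 0, 0, 0, 0]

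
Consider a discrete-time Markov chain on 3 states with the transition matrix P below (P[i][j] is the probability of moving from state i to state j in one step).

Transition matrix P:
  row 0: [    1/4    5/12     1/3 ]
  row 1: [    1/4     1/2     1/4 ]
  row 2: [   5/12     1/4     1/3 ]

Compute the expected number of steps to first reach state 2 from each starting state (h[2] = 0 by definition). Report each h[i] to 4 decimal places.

First-step conditioning: h[2] = 0; for i ≠ 2, h[i] = 1 + Σ_k P[i][k]·h[k].
  h[0] = 1 + 1/4·h[0] + 5/12·h[1]
  h[1] = 1 + 1/4·h[0] + 1/2·h[1]
Solving the 2×2 linear system over states ≠ 2 gives exactly h = [44/13, 48/13, 0] (h[2] = 0 is the target).

h = [3.3846, 3.6923, 0.0000]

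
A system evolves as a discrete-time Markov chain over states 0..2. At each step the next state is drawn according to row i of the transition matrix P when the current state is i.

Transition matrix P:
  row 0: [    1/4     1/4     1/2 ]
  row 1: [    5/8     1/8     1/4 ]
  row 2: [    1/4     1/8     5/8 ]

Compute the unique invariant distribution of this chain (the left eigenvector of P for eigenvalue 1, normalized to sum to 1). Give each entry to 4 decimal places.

Balance equations π_j = Σ_i π_i·P[i][j]:
  π_0 = 1/4·π_0 + 5/8·π_1 + 1/4·π_2
  π_1 = 1/4·π_0 + 1/8·π_1 + 1/8·π_2
  normalize: π_0 + π_1 + π_2 = 1
Solving the linear system gives exactly π = [19/61, 10/61, 32/61].

π = [0.3115, 0.1639, 0.5246]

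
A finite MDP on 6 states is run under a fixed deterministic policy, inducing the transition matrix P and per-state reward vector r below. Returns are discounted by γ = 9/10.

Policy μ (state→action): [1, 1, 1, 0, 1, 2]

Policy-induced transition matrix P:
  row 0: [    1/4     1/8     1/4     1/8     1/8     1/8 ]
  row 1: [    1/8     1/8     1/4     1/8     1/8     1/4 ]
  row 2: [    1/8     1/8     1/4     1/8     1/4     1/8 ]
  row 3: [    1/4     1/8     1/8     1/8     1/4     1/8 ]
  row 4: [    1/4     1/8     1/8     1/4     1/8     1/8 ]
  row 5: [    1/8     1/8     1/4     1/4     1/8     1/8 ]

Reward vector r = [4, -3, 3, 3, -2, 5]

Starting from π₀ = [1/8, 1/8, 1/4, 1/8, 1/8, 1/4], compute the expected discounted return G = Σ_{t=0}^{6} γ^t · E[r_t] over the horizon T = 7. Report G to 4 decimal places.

t=0: π = [0.1250, 0.1250, 0.2500, 0.1250, 0.1250, 0.2500], E[r] = 2.2500, γ^t·E[r] = 2.250000, running G = 2.250000
t=1: π = [0.1719, 0.1250, 0.2188, 0.1719, 0.1719, 0.1406], E[r] = 1.8438, γ^t·E[r] = 1.659375, running G = 3.909375
t=2: π = [0.1895, 0.1250, 0.2070, 0.1641, 0.1738, 0.1406], E[r] = 1.8516, γ^t·E[r] = 1.499766, running G = 5.409141
t=3: π = [0.1909, 0.1250, 0.2078, 0.1643, 0.1714, 0.1406], E[r] = 1.8652, γ^t·E[r] = 1.359756, running G = 6.768896
t=4: π = [0.1908, 0.1250, 0.2080, 0.1640, 0.1715, 0.1406], E[r] = 1.8645, γ^t·E[r] = 1.223320, running G = 7.992216
t=5: π = [0.1908, 0.1250, 0.2081, 0.1640, 0.1715, 0.1406], E[r] = 1.8645, γ^t·E[r] = 1.100979, running G = 9.093195
t=6: π = [0.1908, 0.1250, 0.2081, 0.1640, 0.1715, 0.1406], E[r] = 1.8645, γ^t·E[r] = 0.990867, running G = 10.084062

G = 10.0841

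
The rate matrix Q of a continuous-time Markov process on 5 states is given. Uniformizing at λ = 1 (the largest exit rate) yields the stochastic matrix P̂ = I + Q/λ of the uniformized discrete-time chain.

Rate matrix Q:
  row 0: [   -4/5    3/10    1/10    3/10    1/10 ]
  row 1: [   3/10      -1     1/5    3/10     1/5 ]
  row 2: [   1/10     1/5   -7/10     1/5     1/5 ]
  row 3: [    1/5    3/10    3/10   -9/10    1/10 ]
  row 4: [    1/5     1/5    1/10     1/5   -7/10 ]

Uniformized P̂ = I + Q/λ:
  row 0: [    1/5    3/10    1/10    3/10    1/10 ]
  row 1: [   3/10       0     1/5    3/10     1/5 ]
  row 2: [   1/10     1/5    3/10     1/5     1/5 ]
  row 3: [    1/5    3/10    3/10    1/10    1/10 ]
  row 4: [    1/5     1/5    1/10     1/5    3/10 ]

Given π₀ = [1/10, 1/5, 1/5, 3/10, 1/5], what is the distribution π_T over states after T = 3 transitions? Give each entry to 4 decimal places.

t=0: π = [0.1000, 0.2000, 0.2000, 0.3000, 0.2000]
t=1: π = [0.2000, 0.2000, 0.2200, 0.2000, 0.1800]
t=2: π = [0.1980, 0.2000, 0.2040, 0.2200, 0.1780]
t=3: π = [0.1996, 0.2018, 0.2048, 0.2178, 0.1760]

π = [0.1996, 0.2018, 0.2048, 0.2178, 0.1760]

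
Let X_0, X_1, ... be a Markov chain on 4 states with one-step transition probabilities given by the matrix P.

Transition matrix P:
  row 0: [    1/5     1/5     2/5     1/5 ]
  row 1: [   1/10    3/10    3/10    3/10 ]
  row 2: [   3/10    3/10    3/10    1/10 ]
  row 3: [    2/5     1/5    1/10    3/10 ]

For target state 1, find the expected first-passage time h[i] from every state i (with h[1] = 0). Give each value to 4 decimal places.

First-step conditioning: h[1] = 0; for i ≠ 1, h[i] = 1 + Σ_k P[i][k]·h[k].
  h[0] = 1 + 1/5·h[0] + 2/5·h[2] + 1/5·h[3]
  h[2] = 1 + 3/10·h[0] + 3/10·h[2] + 1/10·h[3]
  h[3] = 1 + 2/5·h[0] + 1/10·h[2] + 3/10·h[3]
Solving the 3×3 linear system over states ≠ 1 gives exactly h = [160/37, 0, 145/37, 165/37] (h[1] = 0 is the target).

h = [4.3243, 0.0000, 3.9189, 4.4595]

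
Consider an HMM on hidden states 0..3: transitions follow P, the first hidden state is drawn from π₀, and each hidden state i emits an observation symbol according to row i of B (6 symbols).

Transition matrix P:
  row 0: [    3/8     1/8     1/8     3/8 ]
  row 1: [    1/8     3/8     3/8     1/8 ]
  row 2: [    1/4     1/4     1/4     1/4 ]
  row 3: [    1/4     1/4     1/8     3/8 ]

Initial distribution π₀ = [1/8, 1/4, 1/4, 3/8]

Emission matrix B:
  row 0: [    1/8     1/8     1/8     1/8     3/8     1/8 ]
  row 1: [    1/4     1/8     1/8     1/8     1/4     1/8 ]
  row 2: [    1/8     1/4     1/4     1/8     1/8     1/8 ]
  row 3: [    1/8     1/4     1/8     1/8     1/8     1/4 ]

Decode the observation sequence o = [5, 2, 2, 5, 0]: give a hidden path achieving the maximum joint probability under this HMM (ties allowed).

t=0: δ = [1.562e-02, 3.125e-02, 3.125e-02, 9.375e-02]  (obs o_0=5)
t=1: δ = [2.930e-03, 2.930e-03, 2.930e-03, 4.395e-03]  ψ = [3, 3, 1, 3]  (obs o_1=2)
t=2: δ = [1.373e-04, 1.373e-04, 2.747e-04, 2.060e-04]  ψ = [0, 1, 1, 3]  (obs o_2=2)
t=3: δ = [8.583e-06, 8.583e-06, 8.583e-06, 1.931e-05]  ψ = [2, 2, 2, 3]  (obs o_3=5)
t=4: δ = [6.035e-07, 1.207e-06, 4.023e-07, 9.052e-07]  ψ = [3, 3, 1, 3]  (obs o_4=0)
backtrack: best end state = 1; path = [3, 3, 3, 3, 1]

path = [3, 3, 3, 3, 1]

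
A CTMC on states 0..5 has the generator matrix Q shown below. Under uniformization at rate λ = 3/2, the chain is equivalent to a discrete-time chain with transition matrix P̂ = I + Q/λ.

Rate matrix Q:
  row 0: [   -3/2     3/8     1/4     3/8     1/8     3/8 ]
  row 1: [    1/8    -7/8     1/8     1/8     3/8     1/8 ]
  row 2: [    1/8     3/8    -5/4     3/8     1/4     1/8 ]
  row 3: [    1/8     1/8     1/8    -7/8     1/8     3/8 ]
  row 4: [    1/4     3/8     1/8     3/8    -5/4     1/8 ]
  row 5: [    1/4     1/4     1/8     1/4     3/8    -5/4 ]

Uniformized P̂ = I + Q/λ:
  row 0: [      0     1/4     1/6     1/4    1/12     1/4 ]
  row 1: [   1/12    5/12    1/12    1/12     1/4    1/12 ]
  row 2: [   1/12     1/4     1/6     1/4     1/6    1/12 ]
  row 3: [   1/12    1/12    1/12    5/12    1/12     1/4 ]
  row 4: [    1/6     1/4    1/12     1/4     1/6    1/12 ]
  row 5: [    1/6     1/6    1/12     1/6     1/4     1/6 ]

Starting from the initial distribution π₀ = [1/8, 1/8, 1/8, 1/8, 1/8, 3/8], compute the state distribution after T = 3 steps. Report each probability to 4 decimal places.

π = [0.1016, 0.2373, 0.1003, 0.2373, 0.1708, 0.1526]

t=0: π = [0.1250, 0.1250, 0.1250, 0.1250, 0.1250, 0.3750]
t=1: π = [0.1146, 0.2188, 0.1042, 0.2188, 0.1875, 0.1563]
t=2: π = [0.1024, 0.2370, 0.1016, 0.2370, 0.1701, 0.1519]
t=3: π = [0.1016, 0.2373, 0.1003, 0.2373, 0.1708, 0.1526]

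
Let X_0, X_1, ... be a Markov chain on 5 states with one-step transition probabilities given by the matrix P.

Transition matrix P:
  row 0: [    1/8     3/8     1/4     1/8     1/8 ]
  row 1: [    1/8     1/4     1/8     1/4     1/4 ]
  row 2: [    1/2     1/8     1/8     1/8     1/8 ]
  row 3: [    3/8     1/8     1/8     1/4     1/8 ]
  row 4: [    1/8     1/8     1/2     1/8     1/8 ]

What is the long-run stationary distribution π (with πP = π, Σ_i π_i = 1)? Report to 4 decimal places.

Balance equations π_j = Σ_i π_i·P[i][j]:
  π_0 = 1/8·π_0 + 1/8·π_1 + 1/2·π_2 + 3/8·π_3 + 1/8·π_4
  π_1 = 3/8·π_0 + 1/4·π_1 + 1/8·π_2 + 1/8·π_3 + 1/8·π_4
  π_2 = 1/4·π_0 + 1/8·π_1 + 1/8·π_2 + 1/8·π_3 + 1/2·π_4
  π_3 = 1/8·π_0 + 1/4·π_1 + 1/8·π_2 + 1/4·π_3 + 1/8·π_4
  normalize: π_0 + π_1 + π_2 + π_3 + π_4 = 1
Solving the linear system gives exactly π = [584/2353, 503/2353, 501/2353, 408/2353, 357/2353].

π = [0.2482, 0.2138, 0.2129, 0.1734, 0.1517]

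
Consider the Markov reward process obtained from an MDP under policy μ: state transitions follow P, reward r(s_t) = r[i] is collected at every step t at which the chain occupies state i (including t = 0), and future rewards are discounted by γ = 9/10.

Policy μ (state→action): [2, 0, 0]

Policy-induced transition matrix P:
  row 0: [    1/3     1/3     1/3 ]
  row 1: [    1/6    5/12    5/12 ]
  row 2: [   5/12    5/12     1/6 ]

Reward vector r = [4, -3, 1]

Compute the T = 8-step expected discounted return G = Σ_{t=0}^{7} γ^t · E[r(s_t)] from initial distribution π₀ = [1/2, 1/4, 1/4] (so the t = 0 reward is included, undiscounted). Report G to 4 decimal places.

G = 3.0972

t=0: π = [0.5000, 0.2500, 0.2500], E[r] = 1.5000, γ^t·E[r] = 1.500000, running G = 1.500000
t=1: π = [0.3125, 0.3750, 0.3125], E[r] = 0.4375, γ^t·E[r] = 0.393750, running G = 1.893750
t=2: π = [0.2969, 0.3906, 0.3125], E[r] = 0.3281, γ^t·E[r] = 0.265781, running G = 2.159531
t=3: π = [0.2943, 0.3919, 0.3138], E[r] = 0.3151, γ^t·E[r] = 0.229711, running G = 2.389242
t=4: π = [0.2942, 0.3921, 0.3137], E[r] = 0.3139, γ^t·E[r] = 0.205957, running G = 2.595199
t=5: π = [0.2941, 0.3922, 0.3137], E[r] = 0.3137, γ^t·E[r] = 0.185260, running G = 2.780459
t=6: π = [0.2941, 0.3922, 0.3137], E[r] = 0.3137, γ^t·E[r] = 0.166728, running G = 2.947187
t=7: π = [0.2941, 0.3922, 0.3137], E[r] = 0.3137, γ^t·E[r] = 0.150054, running G = 3.097241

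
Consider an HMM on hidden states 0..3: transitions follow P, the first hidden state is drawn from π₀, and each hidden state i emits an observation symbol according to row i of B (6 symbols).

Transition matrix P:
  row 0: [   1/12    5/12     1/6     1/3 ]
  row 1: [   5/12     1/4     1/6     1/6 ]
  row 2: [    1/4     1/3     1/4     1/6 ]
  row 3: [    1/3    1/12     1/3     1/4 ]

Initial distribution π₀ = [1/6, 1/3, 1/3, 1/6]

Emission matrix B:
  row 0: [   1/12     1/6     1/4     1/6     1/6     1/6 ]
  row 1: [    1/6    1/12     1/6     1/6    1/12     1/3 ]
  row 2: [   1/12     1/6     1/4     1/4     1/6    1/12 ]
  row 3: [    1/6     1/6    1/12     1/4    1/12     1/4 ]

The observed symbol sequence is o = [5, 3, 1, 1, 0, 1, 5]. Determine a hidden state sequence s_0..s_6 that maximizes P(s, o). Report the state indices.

path = [1, 0, 3, 0, 1, 0, 1]

t=0: δ = [2.778e-02, 1.111e-01, 2.778e-02, 4.167e-02]  (obs o_0=5)
t=1: δ = [7.716e-03, 4.630e-03, 4.630e-03, 4.630e-03]  ψ = [1, 1, 1, 1]  (obs o_1=3)
t=2: δ = [3.215e-04, 2.679e-04, 2.572e-04, 4.287e-04]  ψ = [1, 0, 3, 0]  (obs o_2=1)
t=3: δ = [2.381e-05, 1.116e-05, 2.381e-05, 1.786e-05]  ψ = [3, 0, 3, 0]  (obs o_3=1)
t=4: δ = [4.961e-07, 1.654e-06, 4.961e-07, 1.323e-06]  ψ = [2, 0, 2, 0]  (obs o_4=0)
t=5: δ = [1.148e-07, 3.445e-08, 7.350e-08, 5.513e-08]  ψ = [1, 1, 3, 3]  (obs o_5=1)
t=6: δ = [3.063e-09, 1.595e-08, 1.595e-09, 9.571e-09]  ψ = [2, 0, 0, 0]  (obs o_6=5)
backtrack: best end state = 1; path = [1, 0, 3, 0, 1, 0, 1]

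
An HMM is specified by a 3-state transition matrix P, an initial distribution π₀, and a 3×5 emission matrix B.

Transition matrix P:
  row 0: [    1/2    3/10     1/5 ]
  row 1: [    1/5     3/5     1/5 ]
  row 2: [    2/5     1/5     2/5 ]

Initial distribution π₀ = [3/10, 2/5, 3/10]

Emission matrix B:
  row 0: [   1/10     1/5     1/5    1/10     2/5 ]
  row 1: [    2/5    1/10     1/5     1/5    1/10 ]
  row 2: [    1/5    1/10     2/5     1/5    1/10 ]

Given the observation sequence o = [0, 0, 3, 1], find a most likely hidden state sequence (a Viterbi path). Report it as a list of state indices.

path = [1, 1, 1, 1]

t=0: δ = [3.000e-02, 1.600e-01, 6.000e-02]  (obs o_0=0)
t=1: δ = [3.200e-03, 3.840e-02, 6.400e-03]  ψ = [1, 1, 1]  (obs o_1=0)
t=2: δ = [7.680e-04, 4.608e-03, 1.536e-03]  ψ = [1, 1, 1]  (obs o_2=3)
t=3: δ = [1.843e-04, 2.765e-04, 9.216e-05]  ψ = [1, 1, 1]  (obs o_3=1)
backtrack: best end state = 1; path = [1, 1, 1, 1]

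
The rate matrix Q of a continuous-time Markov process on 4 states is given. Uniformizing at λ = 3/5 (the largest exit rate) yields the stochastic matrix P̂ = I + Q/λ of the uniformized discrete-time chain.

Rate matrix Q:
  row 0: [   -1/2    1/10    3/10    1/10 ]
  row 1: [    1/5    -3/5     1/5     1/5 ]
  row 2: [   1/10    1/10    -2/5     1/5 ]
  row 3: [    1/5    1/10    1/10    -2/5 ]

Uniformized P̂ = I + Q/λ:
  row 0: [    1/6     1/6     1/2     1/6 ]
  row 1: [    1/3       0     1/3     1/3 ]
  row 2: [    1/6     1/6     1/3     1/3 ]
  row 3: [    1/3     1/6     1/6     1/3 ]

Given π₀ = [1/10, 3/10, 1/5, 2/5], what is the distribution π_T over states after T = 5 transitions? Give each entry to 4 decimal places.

π = [0.2394, 0.1428, 0.3243, 0.2935]

t=0: π = [0.1000, 0.3000, 0.2000, 0.4000]
t=1: π = [0.2833, 0.1167, 0.2833, 0.3167]
t=2: π = [0.2389, 0.1472, 0.3278, 0.2861]
t=3: π = [0.2389, 0.1421, 0.3255, 0.2935]
t=4: π = [0.2393, 0.1430, 0.3242, 0.2935]
t=5: π = [0.2394, 0.1428, 0.3243, 0.2935]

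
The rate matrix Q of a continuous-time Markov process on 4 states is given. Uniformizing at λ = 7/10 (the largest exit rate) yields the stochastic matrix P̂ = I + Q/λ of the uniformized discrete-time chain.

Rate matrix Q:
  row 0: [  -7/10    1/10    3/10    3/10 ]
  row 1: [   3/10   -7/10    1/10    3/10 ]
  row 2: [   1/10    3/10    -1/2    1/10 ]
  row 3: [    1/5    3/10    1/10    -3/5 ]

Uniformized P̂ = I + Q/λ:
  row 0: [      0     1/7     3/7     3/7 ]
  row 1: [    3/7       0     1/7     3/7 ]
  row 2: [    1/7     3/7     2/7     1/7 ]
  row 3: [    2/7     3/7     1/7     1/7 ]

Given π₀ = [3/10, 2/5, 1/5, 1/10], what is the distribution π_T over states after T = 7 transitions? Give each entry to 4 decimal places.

t=0: π = [0.3000, 0.4000, 0.2000, 0.1000]
t=1: π = [0.2286, 0.1714, 0.2571, 0.3429]
t=2: π = [0.2082, 0.2898, 0.2449, 0.2571]
t=3: π = [0.2327, 0.2449, 0.2373, 0.2851]
t=4: π = [0.2203, 0.2571, 0.2432, 0.2793]
t=5: π = [0.2248, 0.2554, 0.2406, 0.2793]
t=6: π = [0.2236, 0.2549, 0.2414, 0.2800]
t=7: π = [0.2237, 0.2554, 0.2412, 0.2796]

π = [0.2237, 0.2554, 0.2412, 0.2796]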